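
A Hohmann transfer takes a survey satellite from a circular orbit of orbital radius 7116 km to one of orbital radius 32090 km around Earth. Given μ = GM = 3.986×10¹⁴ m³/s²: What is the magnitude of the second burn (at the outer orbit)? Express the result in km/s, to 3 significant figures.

r₁ = 7116 km = 7.116×10⁶ m.
r₂ = 32090 km = 3.209×10⁷ m.
Transfer ellipse a_t = (r₁ + r₂)/2 = 1.960×10⁷ m.
At r₁: circular v_c1 = √(μ/r₁) = 7484 m/s; transfer-perigee v_p = √[μ(2/r₁ − 1/a_t)] = 9576 m/s.
At r₂: circular v_c2 = √(μ/r₂) = 3524 m/s; transfer-apogee v_a = √[μ(2/r₂ − 1/a_t)] = 2123 m/s.
Δv₂ = v_c2 − v_a = 1401 m/s.
= 1.401 km/s.

Δv ≈ 1.40 km/s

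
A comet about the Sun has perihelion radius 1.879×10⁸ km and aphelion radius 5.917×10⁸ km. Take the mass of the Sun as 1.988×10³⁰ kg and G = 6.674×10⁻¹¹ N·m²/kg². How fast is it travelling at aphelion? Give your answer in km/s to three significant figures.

v ≈ 10.4 km/s

μ = GM = 6.674×10⁻¹¹ × 1.988×10³⁰ = 1.327×10²⁰ m³/s².
Semi-major axis a = (r_p + r_a)/2 = 3.8980×10⁸ km = 3.898×10¹¹ m.
Vis-viva: v² = μ(2/r − 1/a) = 1.327×10²⁰ × (3.380×10⁻¹² − 2.565×10⁻¹²) = 1.081×10⁸ m²/s².
v = 10400 m/s = 10.40 km/s.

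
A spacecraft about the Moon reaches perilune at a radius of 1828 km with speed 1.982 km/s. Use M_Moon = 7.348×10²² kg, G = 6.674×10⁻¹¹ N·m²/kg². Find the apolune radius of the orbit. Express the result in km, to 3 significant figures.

apolune radius ≈ 5000 km

μ = GM = 6.674×10⁻¹¹ × 7.348×10²² = 4.904×10¹² m³/s².
r_p = 1.828×10⁶ m.
Specific energy ε = v²/2 − μ/r = -7.186×10⁵ J/kg, so a = −μ/(2ε) = 3.412×10⁶ m.
The apsides satisfy r_p + r_a = 2a, so the apolune radius is 2a − r_p = 4.997×10⁶ m = 4996.6 km.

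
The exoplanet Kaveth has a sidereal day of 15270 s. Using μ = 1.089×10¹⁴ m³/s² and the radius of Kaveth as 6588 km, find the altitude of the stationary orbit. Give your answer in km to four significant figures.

A synchronous orbit has period T, so by Kepler's third law a = (μT²/4π²)^(1/3).
μT²/4π² = 1.089×10¹⁴ × (1.527×10⁴)² / 39.48 = 6.432×10²⁰ m³.
a = 8.632×10⁶ m = 8632.1 km.
Altitude h = a − R = 8632.1 − 6588 = 2044.1 km.

h_sync ≈ 2044 km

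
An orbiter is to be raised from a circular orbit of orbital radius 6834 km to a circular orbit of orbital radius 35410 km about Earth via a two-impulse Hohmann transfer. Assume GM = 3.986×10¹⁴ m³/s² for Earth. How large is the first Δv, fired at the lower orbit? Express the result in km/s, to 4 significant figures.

r₁ = 6834 km = 6.834×10⁶ m.
r₂ = 35410 km = 3.541×10⁷ m.
Transfer ellipse a_t = (r₁ + r₂)/2 = 2.112×10⁷ m.
At r₁: circular v_c1 = √(μ/r₁) = 7637 m/s; transfer-perigee v_p = √[μ(2/r₁ − 1/a_t)] = 9888 m/s.
Δv₁ = v_p − v_c1 = 2251 m/s.
= 2.251 km/s.

Δv ≈ 2.251 km/s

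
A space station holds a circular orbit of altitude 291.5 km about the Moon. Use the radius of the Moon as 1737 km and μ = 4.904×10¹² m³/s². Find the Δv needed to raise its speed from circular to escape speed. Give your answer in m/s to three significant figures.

Δv ≈ 644 m/s

r = 1737 + 291.5 = 2028.5 km = 2.0285×10⁶ m.
Circular speed v_c = √(μ/r) = 1555 m/s.
Escape speed v_esc = √(2μ/r) = √2 × v_c = 2199 m/s.
Δv = v_esc − v_c = 644.0 m/s.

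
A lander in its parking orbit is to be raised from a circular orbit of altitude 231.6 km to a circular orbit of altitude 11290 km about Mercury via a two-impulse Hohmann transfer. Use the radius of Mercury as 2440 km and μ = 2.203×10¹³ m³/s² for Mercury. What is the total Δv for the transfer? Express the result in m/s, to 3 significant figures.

Δv_total ≈ 1390 m/s

r₁ = 2440 + 231.6 = 2671.6 km = 2.6716×10⁶ m.
r₂ = 2440 + 11290 = 13730 km = 1.3730×10⁷ m.
Transfer ellipse a_t = (r₁ + r₂)/2 = 8.201×10⁶ m.
At r₁: circular v_c1 = √(μ/r₁) = 2872 m/s; transfer-periherm v_p = √[μ(2/r₁ − 1/a_t)] = 3716 m/s.
Δv₁ = v_p − v_c1 = 844.0 m/s.
At r₂: circular v_c2 = √(μ/r₂) = 1267 m/s; transfer-apoherm v_a = √[μ(2/r₂ − 1/a_t)] = 723.0 m/s.
Δv₂ = v_c2 − v_a = 543.7 m/s.
Total Δv = Δv₁ + Δv₂ = 1388 m/s.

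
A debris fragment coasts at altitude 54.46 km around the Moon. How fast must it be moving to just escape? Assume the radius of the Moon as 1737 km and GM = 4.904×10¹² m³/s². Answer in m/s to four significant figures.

r = 1737 + 54.46 = 1791.5 km = 1.7915×10⁶ m.
Escape speed v_esc = √(2μ/r) = √(2 × 4.904×10¹² / 1.791×10⁶) = √(5.475×10⁶) = 2340 m/s.

v_esc ≈ 2340 m/s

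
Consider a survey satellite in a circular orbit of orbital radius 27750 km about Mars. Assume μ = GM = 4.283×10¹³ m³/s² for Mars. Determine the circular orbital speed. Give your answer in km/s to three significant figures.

r = 27750 km = 2.775×10⁷ m.
For a circular orbit v = √(μ/r) = √(4.283×10¹³ / 2.775×10⁷) = √(1.543×10⁶) = 1242 m/s.
That is 1.242 km/s.

v ≈ 1.24 km/s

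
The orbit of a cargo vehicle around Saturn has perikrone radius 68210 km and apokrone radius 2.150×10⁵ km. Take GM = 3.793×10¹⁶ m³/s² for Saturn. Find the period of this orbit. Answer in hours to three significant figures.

T ≈ 15.1 hours

Semi-major axis a = (r_p + r_a)/2 = (68210 + 2.1500×10⁵)/2 = 1.4160×10⁵ km = 1.416×10⁸ m.
By Kepler's third law T = 2π√(a³/μ) = 2π × 8.652×10³ = 5.436×10⁴ s.
= 15.10 hours.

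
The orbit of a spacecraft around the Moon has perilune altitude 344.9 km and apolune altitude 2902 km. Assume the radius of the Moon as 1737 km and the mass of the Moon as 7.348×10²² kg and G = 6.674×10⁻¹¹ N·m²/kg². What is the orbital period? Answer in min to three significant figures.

μ = GM = 6.674×10⁻¹¹ × 7.348×10²² = 4.904×10¹² m³/s².
r_p = 1737 + 344.9 = 2081.9 km = 2.0819×10⁶ m.
r_a = 1737 + 2902 = 4639.0 km = 4.6390×10⁶ m.
Semi-major axis a = (r_p + r_a)/2 = (2081.9 + 4639.0)/2 = 3360.4 km = 3.360×10⁶ m.
By Kepler's third law T = 2π√(a³/μ) = 2π × 2.782×10³ = 1.748×10⁴ s.
= 291.3 min.

T ≈ 291 min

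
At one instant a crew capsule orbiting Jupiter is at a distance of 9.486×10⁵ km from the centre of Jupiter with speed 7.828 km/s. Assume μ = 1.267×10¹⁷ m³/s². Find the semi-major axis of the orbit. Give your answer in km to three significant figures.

a ≈ 6.15×10⁵ km

r = 9.486×10⁸ m.
Vis-viva rearranged: 1/a = 2/r − v²/μ = 2.108×10⁻⁹ − 4.836×10⁻¹⁰ = 1.625×10⁻⁹ m⁻¹.
a = 6.155×10⁸ m = 6.1549×10⁵ km.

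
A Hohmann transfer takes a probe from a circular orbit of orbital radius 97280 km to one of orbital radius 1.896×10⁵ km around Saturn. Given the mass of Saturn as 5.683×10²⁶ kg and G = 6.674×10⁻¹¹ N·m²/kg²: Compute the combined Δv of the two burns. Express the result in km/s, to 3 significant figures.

μ = GM = 6.674×10⁻¹¹ × 5.683×10²⁶ = 3.793×10¹⁶ m³/s².
r₁ = 97280 km = 9.728×10⁷ m.
r₂ = 1.896×10⁵ km = 1.896×10⁸ m.
Transfer ellipse a_t = (r₁ + r₂)/2 = 1.434×10⁸ m.
At r₁: circular v_c1 = √(μ/r₁) = 19750 m/s; transfer-perikrone v_p = √[μ(2/r₁ − 1/a_t)] = 22700 m/s.
Δv₁ = v_p − v_c1 = 2956 m/s.
At r₂: circular v_c2 = √(μ/r₂) = 14140 m/s; transfer-apokrone v_a = √[μ(2/r₂ − 1/a_t)] = 11650 m/s.
Δv₂ = v_c2 − v_a = 2496 m/s.
Total Δv = Δv₁ + Δv₂ = 5452 m/s = 5.452 km/s.

Δv_total ≈ 5.45 km/s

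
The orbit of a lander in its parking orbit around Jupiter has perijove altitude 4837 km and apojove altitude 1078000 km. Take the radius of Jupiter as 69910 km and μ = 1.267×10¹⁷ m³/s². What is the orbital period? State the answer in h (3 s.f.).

T ≈ 74.1 h

r_p = 69910 + 4837 = 74747 km = 7.4747×10⁷ m.
r_a = 69910 + 1078000 = 1147900 km = 1.1479×10⁹ m.
Semi-major axis a = (r_p + r_a)/2 = (74747 + 1.1479×10⁶)/2 = 6.1133×10⁵ km = 6.113×10⁸ m.
By Kepler's third law T = 2π√(a³/μ) = 2π × 4.246×10⁴ = 2.668×10⁵ s.
= 74.11 h.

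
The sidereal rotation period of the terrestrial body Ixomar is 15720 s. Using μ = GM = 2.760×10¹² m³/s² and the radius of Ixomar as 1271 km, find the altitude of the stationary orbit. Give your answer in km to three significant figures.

h_sync ≈ 1310 km

A synchronous orbit has period T, so by Kepler's third law a = (μT²/4π²)^(1/3).
μT²/4π² = 2.760×10¹² × (1.572×10⁴)² / 39.48 = 1.728×10¹⁹ m³.
a = 2.585×10⁶ m = 2585.1 km.
Altitude h = a − R = 2585.1 − 1271 = 1314.1 km.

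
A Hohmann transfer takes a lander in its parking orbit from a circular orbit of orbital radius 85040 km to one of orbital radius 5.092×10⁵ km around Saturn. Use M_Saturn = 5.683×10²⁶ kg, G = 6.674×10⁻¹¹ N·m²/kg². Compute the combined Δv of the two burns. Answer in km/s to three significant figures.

Δv_total ≈ 10.5 km/s

μ = GM = 6.674×10⁻¹¹ × 5.683×10²⁶ = 3.793×10¹⁶ m³/s².
r₁ = 85040 km = 8.504×10⁷ m.
r₂ = 5.092×10⁵ km = 5.092×10⁸ m.
Transfer ellipse a_t = (r₁ + r₂)/2 = 2.971×10⁸ m.
At r₁: circular v_c1 = √(μ/r₁) = 21120 m/s; transfer-perikrone v_p = √[μ(2/r₁ − 1/a_t)] = 27650 m/s.
Δv₁ = v_p − v_c1 = 6528 m/s.
At r₂: circular v_c2 = √(μ/r₂) = 8631 m/s; transfer-apokrone v_a = √[μ(2/r₂ − 1/a_t)] = 4617 m/s.
Δv₂ = v_c2 − v_a = 4013 m/s.
Total Δv = Δv₁ + Δv₂ = 10540 m/s = 10.54 km/s.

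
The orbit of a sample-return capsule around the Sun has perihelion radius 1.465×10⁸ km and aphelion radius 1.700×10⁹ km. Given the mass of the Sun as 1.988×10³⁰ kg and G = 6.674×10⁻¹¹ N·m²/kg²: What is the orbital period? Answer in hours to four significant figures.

T ≈ 134400 hours

μ = GM = 6.674×10⁻¹¹ × 1.988×10³⁰ = 1.327×10²⁰ m³/s².
Semi-major axis a = (r_p + r_a)/2 = (1.4650×10⁸ + 1.7000×10⁹)/2 = 9.2325×10⁸ km = 9.232×10¹¹ m.
By Kepler's third law T = 2π√(a³/μ) = 2π × 7.702×10⁷ = 4.839×10⁸ s.
= 1.344×10⁵ hours.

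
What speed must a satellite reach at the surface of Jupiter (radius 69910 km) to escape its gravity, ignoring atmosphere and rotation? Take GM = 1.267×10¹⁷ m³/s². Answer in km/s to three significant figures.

r = R = 6.991×10⁷ m.
Escape speed v_esc = √(2μ/r) = √(2 × 1.267×10¹⁷ / 6.991×10⁷) = √(3.625×10⁹) = 60210 m/s.
= 60.21 km/s.

v_esc ≈ 60.2 km/s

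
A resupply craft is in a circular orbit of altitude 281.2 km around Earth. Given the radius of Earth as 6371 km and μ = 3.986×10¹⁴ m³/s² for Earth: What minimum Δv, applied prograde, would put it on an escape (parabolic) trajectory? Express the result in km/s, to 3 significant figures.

r = 6371 + 281.2 = 6652.2 km = 6.6522×10⁶ m.
Circular speed v_c = √(μ/r) = 7741 m/s.
Escape speed v_esc = √(2μ/r) = √2 × v_c = 10950 m/s.
Δv = v_esc − v_c = 3206 m/s = 3.206 km/s.

Δv ≈ 3.21 km/s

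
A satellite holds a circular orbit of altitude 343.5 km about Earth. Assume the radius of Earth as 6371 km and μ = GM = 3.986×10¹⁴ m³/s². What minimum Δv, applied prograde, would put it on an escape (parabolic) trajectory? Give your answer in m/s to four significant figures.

r = 6371 + 343.5 = 6714.5 km = 6.7145×10⁶ m.
Circular speed v_c = √(μ/r) = 7705 m/s.
Escape speed v_esc = √(2μ/r) = √2 × v_c = 10900 m/s.
Δv = v_esc − v_c = 3191 m/s.

Δv ≈ 3191 m/s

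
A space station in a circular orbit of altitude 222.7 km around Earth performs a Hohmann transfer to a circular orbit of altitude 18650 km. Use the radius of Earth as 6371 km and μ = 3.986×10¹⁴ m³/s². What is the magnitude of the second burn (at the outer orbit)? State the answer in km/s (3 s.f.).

Δv ≈ 1.41 km/s

r₁ = 6371 + 222.7 = 6593.7 km = 6.5937×10⁶ m.
r₂ = 6371 + 18650 = 25021 km = 2.5021×10⁷ m.
Transfer ellipse a_t = (r₁ + r₂)/2 = 1.581×10⁷ m.
At r₁: circular v_c1 = √(μ/r₁) = 7775 m/s; transfer-perigee v_p = √[μ(2/r₁ − 1/a_t)] = 9782 m/s.
At r₂: circular v_c2 = √(μ/r₂) = 3991 m/s; transfer-apogee v_a = √[μ(2/r₂ − 1/a_t)] = 2578 m/s.
Δv₂ = v_c2 − v_a = 1414 m/s.
= 1.414 km/s.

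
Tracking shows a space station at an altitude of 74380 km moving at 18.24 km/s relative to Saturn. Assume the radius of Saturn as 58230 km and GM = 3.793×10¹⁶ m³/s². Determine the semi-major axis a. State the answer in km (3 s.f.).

r = 58230 + 74380 = 1.3261×10⁵ km = 1.326×10⁸ m.
Vis-viva rearranged: 1/a = 2/r − v²/μ = 1.508×10⁻⁸ − 8.771×10⁻⁹ = 6.310×10⁻⁹ m⁻¹.
a = 1.585×10⁸ m = 1.5847×10⁵ km.

a ≈ 1.58×10⁵ km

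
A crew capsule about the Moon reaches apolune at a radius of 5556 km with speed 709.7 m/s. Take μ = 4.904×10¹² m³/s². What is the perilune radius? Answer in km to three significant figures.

r_a = 5.556×10⁶ m.
Specific energy ε = v²/2 − μ/r = -6.308×10⁵ J/kg, so a = −μ/(2ε) = 3.887×10⁶ m.
The apsides satisfy r_p + r_a = 2a, so the perilune radius is 2a − r_a = 2.218×10⁶ m = 2218.1 km.

perilune radius ≈ 2220 km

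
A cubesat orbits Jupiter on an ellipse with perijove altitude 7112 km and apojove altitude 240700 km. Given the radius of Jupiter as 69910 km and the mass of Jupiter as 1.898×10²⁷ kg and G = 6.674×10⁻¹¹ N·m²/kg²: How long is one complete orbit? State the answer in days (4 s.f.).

μ = GM = 6.674×10⁻¹¹ × 1.898×10²⁷ = 1.267×10¹⁷ m³/s².
r_p = 69910 + 7112 = 77022 km = 7.7022×10⁷ m.
r_a = 69910 + 240700 = 310610 km = 3.1061×10⁸ m.
Semi-major axis a = (r_p + r_a)/2 = (77022 + 3.1061×10⁵)/2 = 1.9382×10⁵ km = 1.938×10⁸ m.
By Kepler's third law T = 2π√(a³/μ) = 2π × 7.581×10³ = 4.763×10⁴ s.
= 0.5513 days.

T ≈ 0.5513 days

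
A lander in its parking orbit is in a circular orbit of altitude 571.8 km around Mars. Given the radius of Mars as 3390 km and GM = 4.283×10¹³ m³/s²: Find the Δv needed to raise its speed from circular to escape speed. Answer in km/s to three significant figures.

Δv ≈ 1.36 km/s

r = 3390 + 571.8 = 3961.8 km = 3.9618×10⁶ m.
Circular speed v_c = √(μ/r) = 3288 m/s.
Escape speed v_esc = √(2μ/r) = √2 × v_c = 4650 m/s.
Δv = v_esc − v_c = 1362 m/s = 1.362 km/s.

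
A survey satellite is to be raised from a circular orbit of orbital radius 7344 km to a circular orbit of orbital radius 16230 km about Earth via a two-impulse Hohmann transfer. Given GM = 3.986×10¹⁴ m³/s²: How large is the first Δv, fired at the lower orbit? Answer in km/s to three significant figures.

Δv ≈ 1.28 km/s

r₁ = 7344 km = 7.344×10⁶ m.
r₂ = 16230 km = 1.623×10⁷ m.
Transfer ellipse a_t = (r₁ + r₂)/2 = 1.179×10⁷ m.
At r₁: circular v_c1 = √(μ/r₁) = 7367 m/s; transfer-perigee v_p = √[μ(2/r₁ − 1/a_t)] = 8645 m/s.
Δv₁ = v_p − v_c1 = 1278 m/s.
= 1.278 km/s.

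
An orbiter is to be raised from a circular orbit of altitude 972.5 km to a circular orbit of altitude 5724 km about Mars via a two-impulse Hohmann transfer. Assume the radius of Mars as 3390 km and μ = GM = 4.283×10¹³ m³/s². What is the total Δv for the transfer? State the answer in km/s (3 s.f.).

r₁ = 3390 + 972.5 = 4362.5 km = 4.3625×10⁶ m.
r₂ = 3390 + 5724 = 9114.0 km = 9.1140×10⁶ m.
Transfer ellipse a_t = (r₁ + r₂)/2 = 6.738×10⁶ m.
At r₁: circular v_c1 = √(μ/r₁) = 3133 m/s; transfer-periapsis v_p = √[μ(2/r₁ − 1/a_t)] = 3644 m/s.
Δv₁ = v_p − v_c1 = 510.7 m/s.
At r₂: circular v_c2 = √(μ/r₂) = 2168 m/s; transfer-apoapsis v_a = √[μ(2/r₂ − 1/a_t)] = 1744 m/s.
Δv₂ = v_c2 − v_a = 423.5 m/s.
Total Δv = Δv₁ + Δv₂ = 934.3 m/s = 0.9343 km/s.

Δv_total ≈ 0.934 km/s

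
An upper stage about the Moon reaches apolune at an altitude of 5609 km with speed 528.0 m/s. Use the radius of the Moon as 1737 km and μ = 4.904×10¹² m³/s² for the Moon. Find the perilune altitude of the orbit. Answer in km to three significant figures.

perilune altitude ≈ 202 km

r_a = 1737 + 5609 = 7346.0 km = 7.346×10⁶ m.
Specific energy ε = v²/2 − μ/r = -5.282×10⁵ J/kg, so a = −μ/(2ε) = 4.642×10⁶ m.
The apsides satisfy r_p + r_a = 2a, so the perilune radius is 2a − r_a = 1.939×10⁶ m = 1938.7 km.
Perilune altitude = 1938.7 − 1737 = 201.68 km.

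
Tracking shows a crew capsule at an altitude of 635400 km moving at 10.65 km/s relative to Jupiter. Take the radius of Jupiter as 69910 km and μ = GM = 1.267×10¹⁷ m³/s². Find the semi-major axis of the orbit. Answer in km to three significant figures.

r = 69910 + 635400 = 7.0531×10⁵ km = 7.053×10⁸ m.
Specific orbital energy ε = v²/2 − μ/r = (10650)²/2 − 1.267×10¹⁷/7.053×10⁸ = -1.229×10⁸ J/kg.
Since ε = −μ/(2a), a = −μ/(2ε) = 5.154×10⁸ m = 5.1535×10⁵ km.

a ≈ 5.15×10⁵ km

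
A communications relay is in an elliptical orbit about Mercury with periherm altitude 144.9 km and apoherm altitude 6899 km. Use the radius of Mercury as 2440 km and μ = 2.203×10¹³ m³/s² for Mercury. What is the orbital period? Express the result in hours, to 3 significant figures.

r_p = 2440 + 144.9 = 2584.9 km = 2.5849×10⁶ m.
r_a = 2440 + 6899 = 9339.0 km = 9.3390×10⁶ m.
Semi-major axis a = (r_p + r_a)/2 = (2584.9 + 9339.0)/2 = 5961.9 km = 5.962×10⁶ m.
By Kepler's third law T = 2π√(a³/μ) = 2π × 3.102×10³ = 1.949×10⁴ s.
= 5.413 hours.

T ≈ 5.41 hours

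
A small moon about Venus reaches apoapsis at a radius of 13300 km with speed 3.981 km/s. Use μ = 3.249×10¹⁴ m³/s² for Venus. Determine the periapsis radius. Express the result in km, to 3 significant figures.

periapsis radius ≈ 6390 km

r_a = 1.330×10⁷ m.
Specific energy ε = v²/2 − μ/r = -1.650×10⁷ J/kg, so a = −μ/(2ε) = 9.843×10⁶ m.
The apsides satisfy r_p + r_a = 2a, so the periapsis radius is 2a − r_a = 6.386×10⁶ m = 6385.7 km.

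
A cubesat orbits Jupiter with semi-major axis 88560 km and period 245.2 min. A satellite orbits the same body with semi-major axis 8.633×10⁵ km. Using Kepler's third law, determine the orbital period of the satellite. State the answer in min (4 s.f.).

T₂ ≈ 7463 min

Kepler's third law: T² ∝ a³, so T₂ = T₁ (a₂/a₁)^(3/2).
a₂/a₁ = 9.748, (a₂/a₁)^(3/2) = 30.44.
T₂ = 245.2 × 30.44 = 7463 min.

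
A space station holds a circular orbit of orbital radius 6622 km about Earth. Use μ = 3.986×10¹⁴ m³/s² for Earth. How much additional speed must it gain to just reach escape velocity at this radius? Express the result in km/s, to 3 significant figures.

Δv ≈ 3.21 km/s

r = 6622 km = 6.622×10⁶ m.
Circular speed v_c = √(μ/r) = 7758 m/s.
Escape speed v_esc = √(2μ/r) = √2 × v_c = 10970 m/s.
Δv = v_esc − v_c = 3214 m/s = 3.214 km/s.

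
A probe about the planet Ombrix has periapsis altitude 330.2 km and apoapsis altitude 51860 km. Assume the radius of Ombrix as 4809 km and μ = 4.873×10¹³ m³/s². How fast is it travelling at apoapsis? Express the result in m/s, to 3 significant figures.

v ≈ 378 m/s

r_p = 4809 + 330.2 = 5139.2 km = 5.1392×10⁶ m.
r_a = 4809 + 51860 = 56669 km = 5.6669×10⁷ m.
Semi-major axis a = (r_p + r_a)/2 = 30904 km = 3.090×10⁷ m.
Vis-viva: v² = μ(2/r − 1/a) = 4.873×10¹³ × (3.529×10⁻⁸ − 3.236×10⁻⁸) = 1.430×10⁵ m²/s².
v = 378.2 m/s.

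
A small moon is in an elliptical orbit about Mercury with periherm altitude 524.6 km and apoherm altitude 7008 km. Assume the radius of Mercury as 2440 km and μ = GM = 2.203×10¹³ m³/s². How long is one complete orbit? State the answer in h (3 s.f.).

T ≈ 5.75 h

r_p = 2440 + 524.6 = 2964.6 km = 2.9646×10⁶ m.
r_a = 2440 + 7008 = 9448.0 km = 9.4480×10⁶ m.
Semi-major axis a = (r_p + r_a)/2 = (2964.6 + 9448.0)/2 = 6206.3 km = 6.206×10⁶ m.
By Kepler's third law T = 2π√(a³/μ) = 2π × 3.294×10³ = 2.070×10⁴ s.
= 5.749 h.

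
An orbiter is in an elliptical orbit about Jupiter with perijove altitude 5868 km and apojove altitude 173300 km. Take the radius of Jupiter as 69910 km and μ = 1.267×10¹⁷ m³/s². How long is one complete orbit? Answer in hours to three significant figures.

r_p = 69910 + 5868 = 75778 km = 7.5778×10⁷ m.
r_a = 69910 + 173300 = 243210 km = 2.4321×10⁸ m.
Semi-major axis a = (r_p + r_a)/2 = (75778 + 2.4321×10⁵)/2 = 1.5949×10⁵ km = 1.595×10⁸ m.
By Kepler's third law T = 2π√(a³/μ) = 2π × 5.659×10³ = 3.556×10⁴ s.
= 9.877 hours.

T ≈ 9.88 hours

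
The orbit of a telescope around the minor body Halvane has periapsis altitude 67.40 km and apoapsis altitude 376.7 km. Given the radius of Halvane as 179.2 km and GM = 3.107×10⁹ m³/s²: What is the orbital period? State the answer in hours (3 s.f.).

T ≈ 7.96 hours

r_p = 179.2 + 67.40 = 246.60 km = 2.4660×10⁵ m.
r_a = 179.2 + 376.7 = 555.90 km = 5.5590×10⁵ m.
Semi-major axis a = (r_p + r_a)/2 = (246.60 + 555.90)/2 = 401.25 km = 4.012×10⁵ m.
By Kepler's third law T = 2π√(a³/μ) = 2π × 4.560×10³ = 2.865×10⁴ s.
= 7.958 hours.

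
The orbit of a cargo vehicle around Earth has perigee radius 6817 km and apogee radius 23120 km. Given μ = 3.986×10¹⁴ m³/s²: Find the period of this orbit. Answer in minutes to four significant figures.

Semi-major axis a = (r_p + r_a)/2 = (6817.0 + 23120)/2 = 14968 km = 1.497×10⁷ m.
By Kepler's third law T = 2π√(a³/μ) = 2π × 2.901×10³ = 1.823×10⁴ s.
= 303.8 minutes.

T ≈ 303.8 minutes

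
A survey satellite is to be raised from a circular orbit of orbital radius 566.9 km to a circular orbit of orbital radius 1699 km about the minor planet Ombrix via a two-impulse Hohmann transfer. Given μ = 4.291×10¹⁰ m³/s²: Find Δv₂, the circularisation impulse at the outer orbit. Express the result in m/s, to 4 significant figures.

r₁ = 566.9 km = 5.669×10⁵ m.
r₂ = 1699 km = 1.699×10⁶ m.
Transfer ellipse a_t = (r₁ + r₂)/2 = 1.133×10⁶ m.
At r₁: circular v_c1 = √(μ/r₁) = 275.1 m/s; transfer-periapsis v_p = √[μ(2/r₁ − 1/a_t)] = 336.9 m/s.
At r₂: circular v_c2 = √(μ/r₂) = 158.9 m/s; transfer-apoapsis v_a = √[μ(2/r₂ − 1/a_t)] = 112.4 m/s.
Δv₂ = v_c2 − v_a = 46.50 m/s.

Δv ≈ 46.50 m/s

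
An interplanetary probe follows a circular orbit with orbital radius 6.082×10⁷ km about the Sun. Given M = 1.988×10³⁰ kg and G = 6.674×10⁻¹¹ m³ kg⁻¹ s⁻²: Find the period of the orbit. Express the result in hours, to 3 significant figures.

T ≈ 2270 hours

μ = GM = 6.674×10⁻¹¹ × 1.988×10³⁰ = 1.327×10²⁰ m³/s².
r = 6.082×10⁷ km = 6.082×10¹⁰ m.
Kepler's third law: T = 2π√(r³/μ) = 2π√((6.082×10¹⁰)³ / 1.327×10²⁰).
r³/μ = 1.696×10¹² s², so T = 2π × 1.302×10⁶ = 8.182×10⁶ s.
Converting: 8.182×10⁶ s ÷ 3600 = 2273 hours.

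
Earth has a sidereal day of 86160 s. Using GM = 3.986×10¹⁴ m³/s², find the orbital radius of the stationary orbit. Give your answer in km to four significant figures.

A synchronous orbit has period T, so by Kepler's third law a = (μT²/4π²)^(1/3).
μT²/4π² = 3.986×10¹⁴ × (8.616×10⁴)² / 39.48 = 7.495×10²² m³.
a = 4.216×10⁷ m = 42163 km.

r_sync ≈ 42160 km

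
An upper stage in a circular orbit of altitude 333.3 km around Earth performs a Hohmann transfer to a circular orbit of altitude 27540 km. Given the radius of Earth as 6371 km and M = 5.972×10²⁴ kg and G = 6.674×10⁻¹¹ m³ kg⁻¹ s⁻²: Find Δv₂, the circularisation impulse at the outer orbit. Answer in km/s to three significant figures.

Δv ≈ 1.46 km/s

μ = GM = 6.674×10⁻¹¹ × 5.972×10²⁴ = 3.986×10¹⁴ m³/s².
r₁ = 6371 + 333.3 = 6704.3 km = 6.7043×10⁶ m.
r₂ = 6371 + 27540 = 33911 km = 3.3911×10⁷ m.
Transfer ellipse a_t = (r₁ + r₂)/2 = 2.031×10⁷ m.
At r₁: circular v_c1 = √(μ/r₁) = 7710 m/s; transfer-perigee v_p = √[μ(2/r₁ − 1/a_t)] = 9964 m/s.
At r₂: circular v_c2 = √(μ/r₂) = 3428 m/s; transfer-apogee v_a = √[μ(2/r₂ − 1/a_t)] = 1970 m/s.
Δv₂ = v_c2 − v_a = 1458 m/s.
= 1.458 km/s.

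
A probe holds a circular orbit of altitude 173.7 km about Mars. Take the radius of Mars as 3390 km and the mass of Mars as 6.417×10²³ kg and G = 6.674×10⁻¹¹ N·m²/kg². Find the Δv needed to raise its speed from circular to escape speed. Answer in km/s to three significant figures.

Δv ≈ 1.44 km/s

μ = GM = 6.674×10⁻¹¹ × 6.417×10²³ = 4.283×10¹³ m³/s².
r = 3390 + 173.7 = 3563.7 km = 3.5637×10⁶ m.
Circular speed v_c = √(μ/r) = 3467 m/s.
Escape speed v_esc = √(2μ/r) = √2 × v_c = 4903 m/s.
Δv = v_esc − v_c = 1436 m/s = 1.436 km/s.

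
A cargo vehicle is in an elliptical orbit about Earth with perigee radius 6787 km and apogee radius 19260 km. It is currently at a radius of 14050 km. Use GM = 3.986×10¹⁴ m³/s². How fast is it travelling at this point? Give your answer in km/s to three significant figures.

v ≈ 5.11 km/s

Semi-major axis a = (r_p + r_a)/2 = 13024 km = 1.302×10⁷ m.
Vis-viva: v² = μ(2/r − 1/a) = 3.986×10¹⁴ × (1.423×10⁻⁷ − 7.678×10⁻⁸) = 2.613×10⁷ m²/s².
v = 5112 m/s = 5.112 km/s.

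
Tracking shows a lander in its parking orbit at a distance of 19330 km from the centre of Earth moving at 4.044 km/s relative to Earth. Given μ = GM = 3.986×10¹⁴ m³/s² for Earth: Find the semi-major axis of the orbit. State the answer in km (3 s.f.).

r = 1.933×10⁷ m.
Vis-viva rearranged: 1/a = 2/r − v²/μ = 1.035×10⁻⁷ − 4.103×10⁻⁸ = 6.244×10⁻⁸ m⁻¹.
a = 1.602×10⁷ m = 16016 km.

a ≈ 16000 km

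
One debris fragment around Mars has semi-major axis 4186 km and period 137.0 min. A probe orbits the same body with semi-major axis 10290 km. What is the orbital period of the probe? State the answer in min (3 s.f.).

T₂ ≈ 528 min

Kepler's third law: T² ∝ a³, so T₂ = T₁ (a₂/a₁)^(3/2).
a₂/a₁ = 2.458, (a₂/a₁)^(3/2) = 3.854.
T₂ = 137.0 × 3.854 = 528.0 min.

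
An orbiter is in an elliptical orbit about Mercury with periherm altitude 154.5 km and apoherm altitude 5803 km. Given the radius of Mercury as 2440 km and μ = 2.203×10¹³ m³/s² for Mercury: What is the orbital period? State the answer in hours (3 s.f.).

r_p = 2440 + 154.5 = 2594.5 km = 2.5945×10⁶ m.
r_a = 2440 + 5803 = 8243.0 km = 8.2430×10⁶ m.
Semi-major axis a = (r_p + r_a)/2 = (2594.5 + 8243.0)/2 = 5418.8 km = 5.419×10⁶ m.
By Kepler's third law T = 2π√(a³/μ) = 2π × 2.687×10³ = 1.689×10⁴ s.
= 4.690 hours.

T ≈ 4.69 hours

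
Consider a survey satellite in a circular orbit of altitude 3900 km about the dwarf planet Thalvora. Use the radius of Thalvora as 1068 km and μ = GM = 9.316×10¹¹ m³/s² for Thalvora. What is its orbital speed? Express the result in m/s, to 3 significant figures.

r = 1068 + 3900 = 4968.0 km = 4.9680×10⁶ m.
For a circular orbit v = √(μ/r) = √(9.316×10¹¹ / 4.968×10⁶) = √(1.875×10⁵) = 433.0 m/s.

v ≈ 433 m/s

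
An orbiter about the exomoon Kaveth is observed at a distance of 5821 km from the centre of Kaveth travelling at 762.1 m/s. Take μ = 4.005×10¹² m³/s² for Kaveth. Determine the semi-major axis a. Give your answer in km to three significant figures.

r = 5.821×10⁶ m.
Vis-viva rearranged: 1/a = 2/r − v²/μ = 3.436×10⁻⁷ − 1.450×10⁻⁷ = 1.986×10⁻⁷ m⁻¹.
a = 5.036×10⁶ m = 5036.1 km.

a ≈ 5040 km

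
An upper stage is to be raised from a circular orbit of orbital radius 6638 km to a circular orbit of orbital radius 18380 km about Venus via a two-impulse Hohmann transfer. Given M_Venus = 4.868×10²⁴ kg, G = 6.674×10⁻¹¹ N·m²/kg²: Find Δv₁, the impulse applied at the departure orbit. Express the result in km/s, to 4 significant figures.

μ = GM = 6.674×10⁻¹¹ × 4.868×10²⁴ = 3.249×10¹⁴ m³/s².
r₁ = 6638 km = 6.638×10⁶ m.
r₂ = 18380 km = 1.838×10⁷ m.
Transfer ellipse a_t = (r₁ + r₂)/2 = 1.251×10⁷ m.
At r₁: circular v_c1 = √(μ/r₁) = 6996 m/s; transfer-periapsis v_p = √[μ(2/r₁ − 1/a_t)] = 8480 m/s.
Δv₁ = v_p − v_c1 = 1484 m/s.
= 1.484 km/s.

Δv ≈ 1.484 km/s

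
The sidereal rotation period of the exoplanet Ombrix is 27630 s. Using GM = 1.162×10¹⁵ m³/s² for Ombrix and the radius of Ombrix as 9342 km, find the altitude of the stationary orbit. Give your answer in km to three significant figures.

A synchronous orbit has period T, so by Kepler's third law a = (μT²/4π²)^(1/3).
μT²/4π² = 1.162×10¹⁵ × (2.763×10⁴)² / 39.48 = 2.247×10²² m³.
a = 2.822×10⁷ m = 28219 km.
Altitude h = a − R = 28219 − 9342 = 18877 km.

h_sync ≈ 18900 km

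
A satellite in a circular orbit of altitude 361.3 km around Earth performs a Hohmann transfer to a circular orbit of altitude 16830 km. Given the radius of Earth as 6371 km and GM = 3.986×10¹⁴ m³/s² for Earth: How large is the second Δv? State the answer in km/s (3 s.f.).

r₁ = 6371 + 361.3 = 6732.3 km = 6.7323×10⁶ m.
r₂ = 6371 + 16830 = 23201 km = 2.3201×10⁷ m.
Transfer ellipse a_t = (r₁ + r₂)/2 = 1.497×10⁷ m.
At r₁: circular v_c1 = √(μ/r₁) = 7695 m/s; transfer-perigee v_p = √[μ(2/r₁ − 1/a_t)] = 9580 m/s.
At r₂: circular v_c2 = √(μ/r₂) = 4145 m/s; transfer-apogee v_a = √[μ(2/r₂ − 1/a_t)] = 2780 m/s.
Δv₂ = v_c2 − v_a = 1365 m/s.
= 1.365 km/s.

Δv ≈ 1.36 km/s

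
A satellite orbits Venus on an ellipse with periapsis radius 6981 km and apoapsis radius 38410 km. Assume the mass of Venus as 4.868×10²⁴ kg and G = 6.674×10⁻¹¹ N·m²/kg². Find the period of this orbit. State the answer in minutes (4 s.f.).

T ≈ 628.2 minutes

μ = GM = 6.674×10⁻¹¹ × 4.868×10²⁴ = 3.249×10¹⁴ m³/s².
Semi-major axis a = (r_p + r_a)/2 = (6981.0 + 38410)/2 = 22696 km = 2.270×10⁷ m.
By Kepler's third law T = 2π√(a³/μ) = 2π × 5.998×10³ = 3.769×10⁴ s.
= 628.2 minutes.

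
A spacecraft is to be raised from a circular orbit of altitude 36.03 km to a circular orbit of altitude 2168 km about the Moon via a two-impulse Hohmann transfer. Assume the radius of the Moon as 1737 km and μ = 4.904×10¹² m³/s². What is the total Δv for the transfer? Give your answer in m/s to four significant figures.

r₁ = 1737 + 36.03 = 1773.0 km = 1.7730×10⁶ m.
r₂ = 1737 + 2168 = 3905.0 km = 3.9050×10⁶ m.
Transfer ellipse a_t = (r₁ + r₂)/2 = 2.839×10⁶ m.
At r₁: circular v_c1 = √(μ/r₁) = 1663 m/s; transfer-perilune v_p = √[μ(2/r₁ − 1/a_t)] = 1950 m/s.
Δv₁ = v_p − v_c1 = 287.4 m/s.
At r₂: circular v_c2 = √(μ/r₂) = 1121 m/s; transfer-apolune v_a = √[μ(2/r₂ − 1/a_t)] = 885.6 m/s.
Δv₂ = v_c2 − v_a = 235.0 m/s.
Total Δv = Δv₁ + Δv₂ = 522.4 m/s.

Δv_total ≈ 522.4 m/s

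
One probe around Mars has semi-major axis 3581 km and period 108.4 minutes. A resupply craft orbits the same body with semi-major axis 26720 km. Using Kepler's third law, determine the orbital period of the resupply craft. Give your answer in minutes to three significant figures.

Kepler's third law: T² ∝ a³, so T₂ = T₁ (a₂/a₁)^(3/2).
a₂/a₁ = 7.462, (a₂/a₁)^(3/2) = 20.38.
T₂ = 108.4 × 20.38 = 2209 minutes.

T₂ ≈ 2210 minutes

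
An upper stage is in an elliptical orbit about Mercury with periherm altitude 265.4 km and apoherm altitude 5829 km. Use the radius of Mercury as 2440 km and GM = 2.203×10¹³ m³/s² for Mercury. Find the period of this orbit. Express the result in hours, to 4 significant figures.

r_p = 2440 + 265.4 = 2705.4 km = 2.7054×10⁶ m.
r_a = 2440 + 5829 = 8269.0 km = 8.2690×10⁶ m.
Semi-major axis a = (r_p + r_a)/2 = (2705.4 + 8269.0)/2 = 5487.2 km = 5.487×10⁶ m.
By Kepler's third law T = 2π√(a³/μ) = 2π × 2.739×10³ = 1.721×10⁴ s.
= 4.780 hours.

T ≈ 4.780 hours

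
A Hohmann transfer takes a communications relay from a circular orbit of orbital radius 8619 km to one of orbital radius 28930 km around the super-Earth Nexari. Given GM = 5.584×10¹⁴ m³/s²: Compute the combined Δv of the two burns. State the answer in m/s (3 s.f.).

Δv_total ≈ 3360 m/s

r₁ = 8619 km = 8.619×10⁶ m.
r₂ = 28930 km = 2.893×10⁷ m.
Transfer ellipse a_t = (r₁ + r₂)/2 = 1.877×10⁷ m.
At r₁: circular v_c1 = √(μ/r₁) = 8049 m/s; transfer-periapsis v_p = √[μ(2/r₁ − 1/a_t)] = 9992 m/s.
Δv₁ = v_p − v_c1 = 1943 m/s.
At r₂: circular v_c2 = √(μ/r₂) = 4393 m/s; transfer-apoapsis v_a = √[μ(2/r₂ − 1/a_t)] = 2977 m/s.
Δv₂ = v_c2 − v_a = 1417 m/s.
Total Δv = Δv₁ + Δv₂ = 3359 m/s.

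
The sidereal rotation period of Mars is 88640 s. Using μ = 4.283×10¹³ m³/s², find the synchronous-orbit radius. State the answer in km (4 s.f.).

r_sync ≈ 20430 km

A synchronous orbit has period T, so by Kepler's third law a = (μT²/4π²)^(1/3).
μT²/4π² = 4.283×10¹³ × (8.864×10⁴)² / 39.48 = 8.524×10²¹ m³.
a = 2.043×10⁷ m = 20428 km.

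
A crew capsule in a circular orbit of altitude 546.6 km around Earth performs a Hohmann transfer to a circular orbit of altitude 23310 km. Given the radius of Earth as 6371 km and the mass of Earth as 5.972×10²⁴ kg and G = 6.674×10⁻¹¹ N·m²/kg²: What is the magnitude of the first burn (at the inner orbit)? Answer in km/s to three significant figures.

Δv ≈ 2.08 km/s

μ = GM = 6.674×10⁻¹¹ × 5.972×10²⁴ = 3.986×10¹⁴ m³/s².
r₁ = 6371 + 546.6 = 6917.6 km = 6.9176×10⁶ m.
r₂ = 6371 + 23310 = 29681 km = 2.9681×10⁷ m.
Transfer ellipse a_t = (r₁ + r₂)/2 = 1.830×10⁷ m.
At r₁: circular v_c1 = √(μ/r₁) = 7591 m/s; transfer-perigee v_p = √[μ(2/r₁ − 1/a_t)] = 9667 m/s.
Δv₁ = v_p − v_c1 = 2077 m/s.
= 2.077 km/s.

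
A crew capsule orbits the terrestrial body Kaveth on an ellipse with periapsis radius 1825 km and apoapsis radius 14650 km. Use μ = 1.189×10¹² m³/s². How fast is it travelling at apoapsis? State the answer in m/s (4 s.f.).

Semi-major axis a = (r_p + r_a)/2 = 8237.5 km = 8.238×10⁶ m.
Vis-viva: v² = μ(2/r − 1/a) = 1.189×10¹² × (1.365×10⁻⁷ − 1.214×10⁻⁷) = 1.798×10⁴ m²/s².
v = 134.1 m/s.

v ≈ 134.1 m/s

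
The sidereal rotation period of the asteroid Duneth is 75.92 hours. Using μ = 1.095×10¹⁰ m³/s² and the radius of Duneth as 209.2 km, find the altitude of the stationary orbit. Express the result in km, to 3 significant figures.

h_sync ≈ 2540 km

T = 75.92 hours = 2.733×10⁵ s.
A synchronous orbit has period T, so by Kepler's third law a = (μT²/4π²)^(1/3).
μT²/4π² = 1.095×10¹⁰ × (2.733×10⁵)² / 39.48 = 2.072×10¹⁹ m³.
a = 2.747×10⁶ m = 2746.6 km.
Altitude h = a − R = 2746.6 − 209.2 = 2537.4 km.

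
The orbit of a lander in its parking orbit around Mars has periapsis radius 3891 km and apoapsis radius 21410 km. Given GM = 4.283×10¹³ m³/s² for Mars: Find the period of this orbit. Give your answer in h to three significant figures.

Semi-major axis a = (r_p + r_a)/2 = (3891.0 + 21410)/2 = 12650 km = 1.265×10⁷ m.
By Kepler's third law T = 2π√(a³/μ) = 2π × 6.875×10³ = 4.320×10⁴ s.
= 12.00 h.

T ≈ 12.0 h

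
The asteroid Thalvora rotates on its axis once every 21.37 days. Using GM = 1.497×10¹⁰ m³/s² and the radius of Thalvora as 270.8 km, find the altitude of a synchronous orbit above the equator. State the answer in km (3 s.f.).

T = 21.37 days = 1.846×10⁶ s.
A synchronous orbit has period T, so by Kepler's third law a = (μT²/4π²)^(1/3).
μT²/4π² = 1.497×10¹⁰ × (1.846×10⁶)² / 39.48 = 1.293×10²¹ m³.
a = 1.089×10⁷ m = 10893 km.
Altitude h = a − R = 10893 − 270.8 = 10623 km.

h_sync ≈ 10600 km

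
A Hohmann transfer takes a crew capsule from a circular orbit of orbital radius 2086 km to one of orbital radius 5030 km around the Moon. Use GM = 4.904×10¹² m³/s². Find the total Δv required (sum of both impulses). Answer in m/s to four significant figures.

r₁ = 2086 km = 2.086×10⁶ m.
r₂ = 5030 km = 5.030×10⁶ m.
Transfer ellipse a_t = (r₁ + r₂)/2 = 3.558×10⁶ m.
At r₁: circular v_c1 = √(μ/r₁) = 1533 m/s; transfer-perilune v_p = √[μ(2/r₁ − 1/a_t)] = 1823 m/s.
Δv₁ = v_p − v_c1 = 289.8 m/s.
At r₂: circular v_c2 = √(μ/r₂) = 987.4 m/s; transfer-apolune v_a = √[μ(2/r₂ − 1/a_t)] = 756.0 m/s.
Δv₂ = v_c2 − v_a = 231.4 m/s.
Total Δv = Δv₁ + Δv₂ = 521.1 m/s.

Δv_total ≈ 521.1 m/s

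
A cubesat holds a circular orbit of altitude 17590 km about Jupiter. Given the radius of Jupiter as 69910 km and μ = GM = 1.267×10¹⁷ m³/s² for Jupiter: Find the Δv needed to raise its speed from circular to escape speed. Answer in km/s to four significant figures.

r = 69910 + 17590 = 87500 km = 8.7500×10⁷ m.
Circular speed v_c = √(μ/r) = 38050 m/s.
Escape speed v_esc = √(2μ/r) = √2 × v_c = 53810 m/s.
Δv = v_esc − v_c = 15760 m/s = 15.76 km/s.

Δv ≈ 15.76 km/s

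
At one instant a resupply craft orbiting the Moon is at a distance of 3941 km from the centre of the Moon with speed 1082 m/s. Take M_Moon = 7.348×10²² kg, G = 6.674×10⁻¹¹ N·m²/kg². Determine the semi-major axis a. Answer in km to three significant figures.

μ = GM = 6.674×10⁻¹¹ × 7.348×10²² = 4.904×10¹² m³/s².
r = 3.941×10⁶ m.
Specific orbital energy ε = v²/2 − μ/r = (1082)²/2 − 4.904×10¹²/3.941×10⁶ = -6.590×10⁵ J/kg.
Since ε = −μ/(2a), a = −μ/(2ε) = 3.721×10⁶ m = 3720.8 km.

a ≈ 3720 km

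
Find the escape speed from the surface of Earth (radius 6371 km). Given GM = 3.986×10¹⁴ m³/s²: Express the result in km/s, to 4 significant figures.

r = R = 6.371×10⁶ m.
Escape speed v_esc = √(2μ/r) = √(2 × 3.986×10¹⁴ / 6.371×10⁶) = √(1.251×10⁸) = 11190 m/s.
= 11.19 km/s.

v_esc ≈ 11.19 km/s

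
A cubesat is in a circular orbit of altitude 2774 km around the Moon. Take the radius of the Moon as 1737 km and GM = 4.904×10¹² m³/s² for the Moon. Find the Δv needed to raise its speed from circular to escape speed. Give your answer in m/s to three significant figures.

r = 1737 + 2774 = 4511.0 km = 4.5110×10⁶ m.
Circular speed v_c = √(μ/r) = 1043 m/s.
Escape speed v_esc = √(2μ/r) = √2 × v_c = 1475 m/s.
Δv = v_esc − v_c = 431.9 m/s.

Δv ≈ 432 m/s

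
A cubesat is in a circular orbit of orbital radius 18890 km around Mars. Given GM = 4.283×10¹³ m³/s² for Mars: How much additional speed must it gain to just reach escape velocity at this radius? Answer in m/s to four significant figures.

r = 18890 km = 1.889×10⁷ m.
Circular speed v_c = √(μ/r) = 1506 m/s.
Escape speed v_esc = √(2μ/r) = √2 × v_c = 2129 m/s.
Δv = v_esc − v_c = 623.7 m/s.

Δv ≈ 623.7 m/s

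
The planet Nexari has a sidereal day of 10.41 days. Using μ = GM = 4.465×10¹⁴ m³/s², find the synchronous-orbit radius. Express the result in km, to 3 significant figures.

T = 10.41 days = 8.994×10⁵ s.
A synchronous orbit has period T, so by Kepler's third law a = (μT²/4π²)^(1/3).
μT²/4π² = 4.465×10¹⁴ × (8.994×10⁵)² / 39.48 = 9.149×10²⁴ m³.
a = 2.092×10⁸ m = 2.0915×10⁵ km.

r_sync ≈ 2.09×10⁵ km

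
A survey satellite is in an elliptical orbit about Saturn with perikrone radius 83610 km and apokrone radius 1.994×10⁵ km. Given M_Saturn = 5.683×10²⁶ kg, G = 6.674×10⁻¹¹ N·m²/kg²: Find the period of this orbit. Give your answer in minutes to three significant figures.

T ≈ 905 minutes

μ = GM = 6.674×10⁻¹¹ × 5.683×10²⁶ = 3.793×10¹⁶ m³/s².
Semi-major axis a = (r_p + r_a)/2 = (83610 + 1.9940×10⁵)/2 = 1.4150×10⁵ km = 1.415×10⁸ m.
By Kepler's third law T = 2π√(a³/μ) = 2π × 8.643×10³ = 5.431×10⁴ s.
= 905.1 minutes.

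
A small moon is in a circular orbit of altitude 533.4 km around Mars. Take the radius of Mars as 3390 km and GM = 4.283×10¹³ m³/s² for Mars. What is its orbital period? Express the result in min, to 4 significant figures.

T ≈ 124.4 min

r = 3390 + 533.4 = 3923.4 km = 3.9234×10⁶ m.
Kepler's third law: T = 2π√(r³/μ) = 2π√((3.923×10⁶)³ / 4.283×10¹³).
r³/μ = 1.410×10⁶ s², so T = 2π × 1.187×10³ = 7.461×10³ s.
Converting: 7.461×10³ s ÷ 60.00 = 124.4 min.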